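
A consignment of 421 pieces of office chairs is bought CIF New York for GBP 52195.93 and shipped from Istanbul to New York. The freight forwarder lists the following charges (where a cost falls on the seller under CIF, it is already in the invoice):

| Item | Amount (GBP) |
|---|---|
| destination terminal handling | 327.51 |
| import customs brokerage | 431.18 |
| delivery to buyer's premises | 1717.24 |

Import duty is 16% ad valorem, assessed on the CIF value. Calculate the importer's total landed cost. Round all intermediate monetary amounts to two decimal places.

CIF: the seller pays costs through ocean freight and marine insurance to the destination port.
The CIF price already equals the CIF value: 52195.93
Import duty = 52195.93 × 16% = 8351.35
Buyer bears: destination terminal 327.51 + brokerage 431.18 + delivery 1717.24 + duty 8351.35 = 10827.28
Landed cost = invoice 52195.93 + 10827.28 = 63023.21

Total landed cost: GBP 63023.21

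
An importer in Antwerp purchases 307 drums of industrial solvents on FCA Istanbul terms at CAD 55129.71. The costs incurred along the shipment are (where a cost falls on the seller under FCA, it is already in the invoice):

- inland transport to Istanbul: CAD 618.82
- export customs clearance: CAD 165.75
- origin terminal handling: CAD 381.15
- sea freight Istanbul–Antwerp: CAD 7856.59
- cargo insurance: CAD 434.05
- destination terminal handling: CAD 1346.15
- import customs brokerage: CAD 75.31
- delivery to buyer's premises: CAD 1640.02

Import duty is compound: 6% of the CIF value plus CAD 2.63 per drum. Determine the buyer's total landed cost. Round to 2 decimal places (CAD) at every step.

FCA: the seller delivers export-cleared goods to the carrier; the buyer bears costs from that point.
Already in the invoice (seller's account under FCA): inland to port, export clearance — exclude.
CIF value = FCA price + origin terminal + freight + insurance = 55129.71 + 381.15 + 7856.59 + 434.05 = 63801.50
Ad valorem component: 63801.50 × 6% = 3828.09
Specific component: 307 × 2.63 = 807.41
Import duty = 3828.09 + 807.41 = 4635.50
Buyer bears: origin terminal 381.15 + freight 7856.59 + insurance 434.05 + destination terminal 1346.15 + brokerage 75.31 + delivery 1640.02 + duty 4635.50 = 16368.77
Landed cost = invoice 55129.71 + 16368.77 = 71498.48

Total landed cost: CAD 71498.48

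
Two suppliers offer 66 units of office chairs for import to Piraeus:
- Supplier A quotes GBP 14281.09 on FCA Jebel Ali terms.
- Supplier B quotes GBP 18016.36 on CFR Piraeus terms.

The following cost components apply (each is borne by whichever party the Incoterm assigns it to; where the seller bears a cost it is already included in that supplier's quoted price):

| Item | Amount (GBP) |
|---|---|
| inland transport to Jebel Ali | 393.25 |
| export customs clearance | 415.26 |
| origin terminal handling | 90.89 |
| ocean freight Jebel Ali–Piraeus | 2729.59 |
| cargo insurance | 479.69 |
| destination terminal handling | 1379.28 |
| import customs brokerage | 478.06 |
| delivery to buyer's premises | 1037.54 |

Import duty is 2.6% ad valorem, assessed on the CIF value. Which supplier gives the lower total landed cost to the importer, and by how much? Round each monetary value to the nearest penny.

Supplier A is cheaper by GBP 938.58

Supplier A (FCA):
CIF value = FCA price + origin terminal + freight + insurance = 14281.09 + 90.89 + 2729.59 + 479.69 = 17581.26
Import duty = 17581.26 × 2.6% = 457.11
Buyer bears (A): 90.89 + 2729.59 + 479.69 + 1379.28 + 478.06 + 1037.54 = 6195.05
Landed cost (A) = invoice 14281.09 + 6195.05 + duty 457.11 = 20933.25
Supplier B (CFR):
CIF value = CFR price + insurance = 18016.36 + 479.69 = 18496.05
Import duty = 18496.05 × 2.6% = 480.90
Buyer bears (B): 479.69 + 1379.28 + 478.06 + 1037.54 = 3374.57
Landed cost (B) = invoice 18016.36 + 3374.57 + duty 480.90 = 21871.83
Difference = |20933.25 − 21871.83| = 938.58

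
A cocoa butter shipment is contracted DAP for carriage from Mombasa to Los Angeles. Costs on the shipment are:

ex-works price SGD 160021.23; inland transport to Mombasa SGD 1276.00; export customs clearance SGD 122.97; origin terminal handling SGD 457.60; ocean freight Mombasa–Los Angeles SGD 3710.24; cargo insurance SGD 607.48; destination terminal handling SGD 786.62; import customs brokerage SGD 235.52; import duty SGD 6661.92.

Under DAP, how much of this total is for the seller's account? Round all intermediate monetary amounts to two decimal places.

Seller's account: SGD 166982.14

DAP: the seller bears all costs to the named destination except import duty and clearance.
Seller's account: goods 160021.23 + inland to port 1276.00 + export clearance 122.97 + origin terminal 457.60 + freight 3710.24 + insurance 607.48 + destination terminal 786.62 = 166982.14
Buyer's account: brokerage 235.52 + duty 6661.92 = 6897.44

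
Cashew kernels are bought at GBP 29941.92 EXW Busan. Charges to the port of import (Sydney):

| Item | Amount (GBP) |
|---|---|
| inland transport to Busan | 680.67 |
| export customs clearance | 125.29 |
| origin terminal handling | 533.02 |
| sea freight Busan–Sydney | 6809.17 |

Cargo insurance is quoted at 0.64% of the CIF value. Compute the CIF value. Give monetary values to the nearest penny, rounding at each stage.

CIF value: GBP 38335.42

Let C be the CIF value. C = EXW price + pre-shipment costs + freight + 0.64% × C
C − 0.64% × C = 29941.92 + 680.67 + 125.29 + 533.02 + 6809.17
0.9936 × C = 38090.07
C = 38090.07 / 0.9936 = 38335.42
Insurance premium = 0.64% × 38335.42 = 245.35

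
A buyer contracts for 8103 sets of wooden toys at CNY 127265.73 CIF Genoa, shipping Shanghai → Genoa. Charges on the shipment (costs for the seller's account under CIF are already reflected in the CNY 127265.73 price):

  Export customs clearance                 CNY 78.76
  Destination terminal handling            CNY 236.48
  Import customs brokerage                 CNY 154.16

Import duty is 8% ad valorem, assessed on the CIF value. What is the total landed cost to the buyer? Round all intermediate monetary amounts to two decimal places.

Total landed cost: CNY 137837.63

CIF: the seller pays costs through ocean freight and marine insurance to the destination port.
Already in the invoice (seller's account under CIF): export clearance — exclude.
The CIF price already equals the CIF value: 127265.73
Import duty = 127265.73 × 8% = 10181.26
Buyer bears: destination terminal 236.48 + brokerage 154.16 + duty 10181.26 = 10571.90
Landed cost = invoice 127265.73 + 10571.90 = 137837.63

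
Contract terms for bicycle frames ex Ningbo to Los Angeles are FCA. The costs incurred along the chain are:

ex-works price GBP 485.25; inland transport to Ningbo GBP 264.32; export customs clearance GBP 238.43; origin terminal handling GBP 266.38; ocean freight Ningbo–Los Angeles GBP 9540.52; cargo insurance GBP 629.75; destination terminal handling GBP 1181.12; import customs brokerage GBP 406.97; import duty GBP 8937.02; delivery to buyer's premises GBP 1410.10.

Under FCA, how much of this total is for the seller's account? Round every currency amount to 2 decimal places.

FCA: the seller delivers export-cleared goods to the carrier; the buyer bears costs from that point.
Seller's account: goods 485.25 + inland to port 264.32 + export clearance 238.43 = 988.00
Buyer's account: origin terminal 266.38 + freight 9540.52 + insurance 629.75 + destination terminal 1181.12 + brokerage 406.97 + duty 8937.02 + delivery 1410.10 = 22371.86

Seller's account: GBP 988.00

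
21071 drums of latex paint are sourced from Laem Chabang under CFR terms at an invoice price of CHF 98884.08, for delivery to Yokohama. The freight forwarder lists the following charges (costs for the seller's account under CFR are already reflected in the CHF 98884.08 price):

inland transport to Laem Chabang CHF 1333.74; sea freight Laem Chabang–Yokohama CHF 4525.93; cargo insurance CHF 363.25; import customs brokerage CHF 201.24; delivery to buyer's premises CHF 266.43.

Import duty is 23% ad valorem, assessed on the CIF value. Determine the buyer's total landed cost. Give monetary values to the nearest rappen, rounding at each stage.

CFR: the seller pays costs through ocean freight to the destination port, but not insurance.
Already in the invoice (seller's account under CFR): inland to port, freight — exclude.
CIF value = CFR price + insurance = 98884.08 + 363.25 = 99247.33
Import duty = 99247.33 × 23% = 22826.89
Buyer bears: insurance 363.25 + brokerage 201.24 + delivery 266.43 + duty 22826.89 = 23657.81
Landed cost = invoice 98884.08 + 23657.81 = 122541.89

Total landed cost: CHF 122541.89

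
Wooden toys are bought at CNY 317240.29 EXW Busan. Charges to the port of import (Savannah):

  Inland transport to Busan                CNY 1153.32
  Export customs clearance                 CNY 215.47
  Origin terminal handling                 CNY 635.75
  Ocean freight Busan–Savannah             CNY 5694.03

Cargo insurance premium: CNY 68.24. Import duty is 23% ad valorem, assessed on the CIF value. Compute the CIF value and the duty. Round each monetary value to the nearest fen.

CIF = EXW price + pre-shipment costs + freight + insurance
CIF = 317240.29 + 1153.32 + 215.47 + 635.75 + 5694.03 + 68.24 = 325007.10
Import duty = 325007.10 × 23% = 74751.63

CIF value: CNY 325007.10; import duty: CNY 74751.63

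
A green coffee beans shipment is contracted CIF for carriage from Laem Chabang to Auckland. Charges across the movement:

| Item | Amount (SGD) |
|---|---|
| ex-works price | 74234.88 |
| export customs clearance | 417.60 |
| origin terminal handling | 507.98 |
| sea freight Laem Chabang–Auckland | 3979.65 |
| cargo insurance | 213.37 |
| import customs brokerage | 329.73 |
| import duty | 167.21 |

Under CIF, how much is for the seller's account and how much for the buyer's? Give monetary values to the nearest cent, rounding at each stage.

Seller: SGD 79353.48; buyer: SGD 496.94

CIF: the seller pays costs through ocean freight and marine insurance to the destination port.
Seller's account: goods 74234.88 + export clearance 417.60 + origin terminal 507.98 + freight 3979.65 + insurance 213.37 = 79353.48
Buyer's account: brokerage 329.73 + duty 167.21 = 496.94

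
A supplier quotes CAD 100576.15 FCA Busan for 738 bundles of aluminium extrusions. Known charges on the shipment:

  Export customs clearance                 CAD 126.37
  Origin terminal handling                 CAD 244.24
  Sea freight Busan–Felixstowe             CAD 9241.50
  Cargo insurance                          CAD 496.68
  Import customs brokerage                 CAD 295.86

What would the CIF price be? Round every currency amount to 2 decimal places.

Not relevant to the conversion: export clearance — on the seller under both FCA and CIF; already in the FCA price and stays in the CIF price. brokerage — on the buyer under both terms; not part of either seller's price.
From FCA to CIF, the seller additionally bears: origin terminal, freight, insurance.
CIF price = 100576.15 + 244.24 + 9241.50 + 496.68 = 110558.57

CIF price: CAD 110558.57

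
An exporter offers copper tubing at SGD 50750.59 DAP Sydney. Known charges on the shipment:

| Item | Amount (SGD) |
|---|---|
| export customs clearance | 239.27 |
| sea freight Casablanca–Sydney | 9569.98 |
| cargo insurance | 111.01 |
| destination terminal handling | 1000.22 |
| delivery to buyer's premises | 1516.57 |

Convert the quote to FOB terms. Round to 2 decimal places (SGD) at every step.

FOB price: SGD 38552.81

Not relevant to the conversion: export clearance — on the seller under both DAP and FOB; already in the DAP price and stays in the FOB price.
From DAP to FOB, the seller no longer bears: freight, insurance, destination terminal, delivery.
FOB price = 50750.59 − 9569.98 − 111.01 − 1000.22 − 1516.57 = 38552.81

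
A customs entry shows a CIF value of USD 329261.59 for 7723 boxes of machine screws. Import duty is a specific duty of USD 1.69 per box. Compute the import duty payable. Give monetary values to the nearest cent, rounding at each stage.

Import duty = 7723 × 1.69 = 13051.87

Import duty: USD 13051.87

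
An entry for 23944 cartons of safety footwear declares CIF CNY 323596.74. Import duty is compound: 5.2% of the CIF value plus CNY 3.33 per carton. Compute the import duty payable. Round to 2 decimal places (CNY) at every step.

Import duty: CNY 96560.55

Ad valorem component: 323596.74 × 5.2% = 16827.03
Specific component: 23944 × 3.33 = 79733.52
Import duty = 16827.03 + 79733.52 = 96560.55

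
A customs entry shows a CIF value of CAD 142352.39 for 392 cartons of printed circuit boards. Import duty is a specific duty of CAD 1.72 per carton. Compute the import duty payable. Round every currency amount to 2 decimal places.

Import duty: CAD 674.24

Import duty = 392 × 1.72 = 674.24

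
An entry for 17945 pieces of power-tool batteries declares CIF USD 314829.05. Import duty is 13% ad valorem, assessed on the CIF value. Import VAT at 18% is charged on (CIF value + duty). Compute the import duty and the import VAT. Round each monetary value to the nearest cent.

Import duty: USD 40927.78; import VAT: USD 64036.23

Import duty = 314829.05 × 13% = 40927.78
VAT base = CIF + duty = 314829.05 + 40927.78 = 355756.83
Import VAT = 355756.83 × 18% = 64036.23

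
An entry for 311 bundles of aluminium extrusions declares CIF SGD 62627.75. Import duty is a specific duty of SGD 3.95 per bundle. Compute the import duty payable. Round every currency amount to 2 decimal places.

Import duty = 311 × 3.95 = 1228.45

Import duty: SGD 1228.45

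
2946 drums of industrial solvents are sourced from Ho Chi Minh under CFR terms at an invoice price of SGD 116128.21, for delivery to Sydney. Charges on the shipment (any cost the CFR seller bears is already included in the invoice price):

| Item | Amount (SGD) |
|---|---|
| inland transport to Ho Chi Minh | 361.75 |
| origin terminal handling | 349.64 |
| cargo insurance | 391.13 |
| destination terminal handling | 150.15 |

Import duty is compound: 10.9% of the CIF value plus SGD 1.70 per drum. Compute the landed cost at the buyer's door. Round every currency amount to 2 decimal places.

CFR: the seller pays costs through ocean freight to the destination port, but not insurance.
Already in the invoice (seller's account under CFR): inland to port, origin terminal — exclude.
CIF value = CFR price + insurance = 116128.21 + 391.13 = 116519.34
Ad valorem component: 116519.34 × 10.9% = 12700.61
Specific component: 2946 × 1.70 = 5008.20
Import duty = 12700.61 + 5008.20 = 17708.81
Buyer bears: insurance 391.13 + destination terminal 150.15 + duty 17708.81 = 18250.09
Landed cost = invoice 116128.21 + 18250.09 = 134378.30

Total landed cost: SGD 134378.30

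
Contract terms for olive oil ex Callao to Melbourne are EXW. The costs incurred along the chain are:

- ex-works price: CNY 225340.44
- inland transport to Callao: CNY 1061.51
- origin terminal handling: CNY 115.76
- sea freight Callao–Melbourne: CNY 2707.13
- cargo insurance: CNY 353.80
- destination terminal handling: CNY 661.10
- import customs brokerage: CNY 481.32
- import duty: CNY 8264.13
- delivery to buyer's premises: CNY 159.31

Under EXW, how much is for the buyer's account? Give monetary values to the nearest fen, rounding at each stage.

EXW: the seller makes goods available at their premises; the buyer bears all onward costs.
Seller's account: goods 225340.44 = 225340.44
Buyer's account: inland to port 1061.51 + origin terminal 115.76 + freight 2707.13 + insurance 353.80 + destination terminal 661.10 + brokerage 481.32 + duty 8264.13 + delivery 159.31 = 13804.06

Buyer's account: CNY 13804.06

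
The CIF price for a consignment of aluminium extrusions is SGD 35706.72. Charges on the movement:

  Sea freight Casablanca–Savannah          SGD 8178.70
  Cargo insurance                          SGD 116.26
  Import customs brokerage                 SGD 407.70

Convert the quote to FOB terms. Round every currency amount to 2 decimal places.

Not relevant to the conversion: brokerage — on the buyer under both terms; not part of either seller's price.
From CIF to FOB, the seller no longer bears: freight, insurance.
FOB price = 35706.72 − 8178.70 − 116.26 = 27411.76

FOB price: SGD 27411.76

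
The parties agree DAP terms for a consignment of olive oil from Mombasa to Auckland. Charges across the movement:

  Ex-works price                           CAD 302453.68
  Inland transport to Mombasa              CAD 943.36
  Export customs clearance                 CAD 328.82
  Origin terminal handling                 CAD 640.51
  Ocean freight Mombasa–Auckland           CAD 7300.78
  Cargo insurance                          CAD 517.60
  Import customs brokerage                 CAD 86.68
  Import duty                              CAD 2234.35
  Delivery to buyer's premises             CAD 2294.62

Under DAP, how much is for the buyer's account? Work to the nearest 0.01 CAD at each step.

Buyer's account: CAD 2321.03

DAP: the seller bears all costs to the named destination except import duty and clearance.
Seller's account: goods 302453.68 + inland to port 943.36 + export clearance 328.82 + origin terminal 640.51 + freight 7300.78 + insurance 517.60 + delivery 2294.62 = 314479.37
Buyer's account: brokerage 86.68 + duty 2234.35 = 2321.03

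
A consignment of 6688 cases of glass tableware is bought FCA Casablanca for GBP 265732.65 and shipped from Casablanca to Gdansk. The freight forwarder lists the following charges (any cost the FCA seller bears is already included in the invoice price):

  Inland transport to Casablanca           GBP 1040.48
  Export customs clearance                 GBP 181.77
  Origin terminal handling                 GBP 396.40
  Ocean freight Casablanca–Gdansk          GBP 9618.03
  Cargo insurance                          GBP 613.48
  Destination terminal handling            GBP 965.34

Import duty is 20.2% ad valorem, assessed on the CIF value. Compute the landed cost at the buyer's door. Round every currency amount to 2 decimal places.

Total landed cost: GBP 333150.73

FCA: the seller delivers export-cleared goods to the carrier; the buyer bears costs from that point.
Already in the invoice (seller's account under FCA): inland to port, export clearance — exclude.
CIF value = FCA price + origin terminal + freight + insurance = 265732.65 + 396.40 + 9618.03 + 613.48 = 276360.56
Import duty = 276360.56 × 20.2% = 55824.83
Buyer bears: origin terminal 396.40 + freight 9618.03 + insurance 613.48 + destination terminal 965.34 + duty 55824.83 = 67418.08
Landed cost = invoice 265732.65 + 67418.08 = 333150.73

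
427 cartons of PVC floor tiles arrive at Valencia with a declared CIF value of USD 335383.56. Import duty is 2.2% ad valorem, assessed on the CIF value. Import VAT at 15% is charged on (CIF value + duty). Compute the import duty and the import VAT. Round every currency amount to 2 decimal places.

Import duty: USD 7378.44; import VAT: USD 51414.30

Import duty = 335383.56 × 2.2% = 7378.44
VAT base = CIF + duty = 335383.56 + 7378.44 = 342762.00
Import VAT = 342762.00 × 15% = 51414.30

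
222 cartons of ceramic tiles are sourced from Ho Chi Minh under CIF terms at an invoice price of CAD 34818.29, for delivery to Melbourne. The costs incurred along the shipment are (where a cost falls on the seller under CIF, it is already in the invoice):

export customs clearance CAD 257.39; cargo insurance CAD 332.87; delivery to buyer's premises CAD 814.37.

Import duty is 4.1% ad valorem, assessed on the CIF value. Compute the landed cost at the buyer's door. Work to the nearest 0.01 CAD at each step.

CIF: the seller pays costs through ocean freight and marine insurance to the destination port.
Already in the invoice (seller's account under CIF): export clearance, insurance — exclude.
The CIF price already equals the CIF value: 34818.29
Import duty = 34818.29 × 4.1% = 1427.55
Buyer bears: delivery 814.37 + duty 1427.55 = 2241.92
Landed cost = invoice 34818.29 + 2241.92 = 37060.21

Total landed cost: CAD 37060.21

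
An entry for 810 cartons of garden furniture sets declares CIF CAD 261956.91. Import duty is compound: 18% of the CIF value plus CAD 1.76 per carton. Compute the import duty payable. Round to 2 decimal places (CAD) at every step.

Import duty: CAD 48577.84

Ad valorem component: 261956.91 × 18% = 47152.24
Specific component: 810 × 1.76 = 1425.60
Import duty = 47152.24 + 1425.60 = 48577.84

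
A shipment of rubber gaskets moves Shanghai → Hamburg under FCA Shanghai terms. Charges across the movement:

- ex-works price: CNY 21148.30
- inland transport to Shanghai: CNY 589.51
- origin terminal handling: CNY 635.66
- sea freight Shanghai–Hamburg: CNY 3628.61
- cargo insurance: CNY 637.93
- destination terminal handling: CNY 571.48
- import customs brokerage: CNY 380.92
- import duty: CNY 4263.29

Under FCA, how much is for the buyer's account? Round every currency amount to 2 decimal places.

FCA: the seller delivers export-cleared goods to the carrier; the buyer bears costs from that point.
Seller's account: goods 21148.30 + inland to port 589.51 = 21737.81
Buyer's account: origin terminal 635.66 + freight 3628.61 + insurance 637.93 + destination terminal 571.48 + brokerage 380.92 + duty 4263.29 = 10117.89

Buyer's account: CNY 10117.89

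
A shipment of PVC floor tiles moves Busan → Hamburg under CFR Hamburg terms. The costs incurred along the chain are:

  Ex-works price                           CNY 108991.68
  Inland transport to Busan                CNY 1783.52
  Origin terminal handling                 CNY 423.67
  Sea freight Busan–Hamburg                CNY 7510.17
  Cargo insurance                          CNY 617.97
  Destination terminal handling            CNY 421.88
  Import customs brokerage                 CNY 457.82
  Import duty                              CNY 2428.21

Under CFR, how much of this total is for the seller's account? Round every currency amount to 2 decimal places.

Seller's account: CNY 118709.04

CFR: the seller pays costs through ocean freight to the destination port, but not insurance.
Seller's account: goods 108991.68 + inland to port 1783.52 + origin terminal 423.67 + freight 7510.17 = 118709.04
Buyer's account: insurance 617.97 + destination terminal 421.88 + brokerage 457.82 + duty 2428.21 = 3925.88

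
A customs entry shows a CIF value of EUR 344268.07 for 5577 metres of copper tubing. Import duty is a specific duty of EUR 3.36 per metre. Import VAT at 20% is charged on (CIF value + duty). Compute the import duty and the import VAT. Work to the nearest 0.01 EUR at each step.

Import duty = 5577 × 3.36 = 18738.72
VAT base = CIF + duty = 344268.07 + 18738.72 = 363006.79
Import VAT = 363006.79 × 20% = 72601.36

Import duty: EUR 18738.72; import VAT: EUR 72601.36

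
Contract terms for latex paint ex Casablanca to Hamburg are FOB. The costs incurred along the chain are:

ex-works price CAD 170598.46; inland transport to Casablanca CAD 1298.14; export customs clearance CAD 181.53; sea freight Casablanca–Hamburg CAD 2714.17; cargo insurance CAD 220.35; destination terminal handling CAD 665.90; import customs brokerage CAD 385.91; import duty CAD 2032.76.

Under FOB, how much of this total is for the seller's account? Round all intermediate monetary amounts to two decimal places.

FOB: the seller bears costs until goods are on board at the origin port; the buyer bears freight, insurance and all costs thereafter.
Seller's account: goods 170598.46 + inland to port 1298.14 + export clearance 181.53 = 172078.13
Buyer's account: freight 2714.17 + insurance 220.35 + destination terminal 665.90 + brokerage 385.91 + duty 2032.76 = 6019.09

Seller's account: CAD 172078.13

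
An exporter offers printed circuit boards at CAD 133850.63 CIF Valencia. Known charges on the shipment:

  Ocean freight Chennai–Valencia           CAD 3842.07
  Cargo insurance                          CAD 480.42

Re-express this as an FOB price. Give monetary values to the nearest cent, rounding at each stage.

FOB price: CAD 129528.14

From CIF to FOB, the seller no longer bears: freight, insurance.
FOB price = 133850.63 − 3842.07 − 480.42 = 129528.14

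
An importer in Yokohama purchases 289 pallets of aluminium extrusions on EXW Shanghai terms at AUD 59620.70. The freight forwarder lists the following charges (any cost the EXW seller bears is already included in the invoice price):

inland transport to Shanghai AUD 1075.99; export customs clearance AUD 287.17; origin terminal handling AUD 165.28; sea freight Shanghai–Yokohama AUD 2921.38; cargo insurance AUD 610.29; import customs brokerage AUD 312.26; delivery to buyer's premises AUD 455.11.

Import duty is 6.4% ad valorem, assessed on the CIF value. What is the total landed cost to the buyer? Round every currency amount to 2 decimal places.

Total landed cost: AUD 69587.75

EXW: the seller makes goods available at their premises; the buyer bears all onward costs.
CIF value = EXW price + inland to port + export clearance + origin terminal + freight + insurance = 59620.70 + 1075.99 + 287.17 + 165.28 + 2921.38 + 610.29 = 64680.81
Import duty = 64680.81 × 6.4% = 4139.57
Buyer bears: inland to port 1075.99 + export clearance 287.17 + origin terminal 165.28 + freight 2921.38 + insurance 610.29 + brokerage 312.26 + delivery 455.11 + duty 4139.57 = 9967.05
Landed cost = invoice 59620.70 + 9967.05 = 69587.75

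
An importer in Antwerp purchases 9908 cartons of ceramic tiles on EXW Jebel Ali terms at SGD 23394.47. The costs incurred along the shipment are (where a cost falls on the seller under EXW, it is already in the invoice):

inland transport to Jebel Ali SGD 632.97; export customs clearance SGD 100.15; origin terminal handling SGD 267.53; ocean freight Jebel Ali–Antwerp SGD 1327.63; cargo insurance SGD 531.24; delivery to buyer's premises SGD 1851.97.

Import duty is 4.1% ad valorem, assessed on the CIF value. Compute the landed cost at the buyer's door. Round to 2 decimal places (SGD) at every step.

Total landed cost: SGD 29182.37

EXW: the seller makes goods available at their premises; the buyer bears all onward costs.
CIF value = EXW price + inland to port + export clearance + origin terminal + freight + insurance = 23394.47 + 632.97 + 100.15 + 267.53 + 1327.63 + 531.24 = 26253.99
Import duty = 26253.99 × 4.1% = 1076.41
Buyer bears: inland to port 632.97 + export clearance 100.15 + origin terminal 267.53 + freight 1327.63 + insurance 531.24 + delivery 1851.97 + duty 1076.41 = 5787.90
Landed cost = invoice 23394.47 + 5787.90 = 29182.37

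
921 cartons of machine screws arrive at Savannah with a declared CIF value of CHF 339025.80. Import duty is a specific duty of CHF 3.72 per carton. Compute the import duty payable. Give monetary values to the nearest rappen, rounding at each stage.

Import duty = 921 × 3.72 = 3426.12

Import duty: CHF 3426.12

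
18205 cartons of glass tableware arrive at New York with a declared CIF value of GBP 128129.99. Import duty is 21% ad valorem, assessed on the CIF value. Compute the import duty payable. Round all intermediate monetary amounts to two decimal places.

Import duty = 128129.99 × 21% = 26907.30

Import duty: GBP 26907.30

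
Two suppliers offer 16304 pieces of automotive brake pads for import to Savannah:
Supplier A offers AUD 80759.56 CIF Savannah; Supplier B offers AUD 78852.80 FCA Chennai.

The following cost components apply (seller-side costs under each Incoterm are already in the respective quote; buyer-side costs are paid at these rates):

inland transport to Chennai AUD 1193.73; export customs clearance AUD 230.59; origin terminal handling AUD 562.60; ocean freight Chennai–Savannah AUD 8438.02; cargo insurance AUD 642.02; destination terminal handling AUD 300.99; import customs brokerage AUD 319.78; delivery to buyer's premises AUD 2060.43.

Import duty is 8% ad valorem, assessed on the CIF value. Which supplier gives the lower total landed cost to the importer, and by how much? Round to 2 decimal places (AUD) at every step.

Supplier A is cheaper by AUD 8354.76

Supplier A (CIF):
The CIF price already equals the CIF value: 80759.56
Import duty = 80759.56 × 8% = 6460.76
Buyer bears (A): 300.99 + 319.78 + 2060.43 = 2681.20
Landed cost (A) = invoice 80759.56 + 2681.20 + duty 6460.76 = 89901.52
Supplier B (FCA):
CIF value = FCA price + origin terminal + freight + insurance = 78852.80 + 562.60 + 8438.02 + 642.02 = 88495.44
Import duty = 88495.44 × 8% = 7079.64
Buyer bears (B): 562.60 + 8438.02 + 642.02 + 300.99 + 319.78 + 2060.43 = 12323.84
Landed cost (B) = invoice 78852.80 + 12323.84 + duty 7079.64 = 98256.28
Difference = |89901.52 − 98256.28| = 8354.76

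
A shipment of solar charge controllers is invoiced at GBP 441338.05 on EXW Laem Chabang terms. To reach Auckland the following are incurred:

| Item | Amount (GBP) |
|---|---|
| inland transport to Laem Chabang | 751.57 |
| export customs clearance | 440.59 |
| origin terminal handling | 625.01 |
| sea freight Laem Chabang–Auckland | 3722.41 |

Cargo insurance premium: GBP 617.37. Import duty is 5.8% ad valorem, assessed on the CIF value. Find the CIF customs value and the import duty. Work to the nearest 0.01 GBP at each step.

CIF value: GBP 447495.00; import duty: GBP 25954.71

CIF = EXW price + pre-shipment costs + freight + insurance
CIF = 441338.05 + 751.57 + 440.59 + 625.01 + 3722.41 + 617.37 = 447495.00
Import duty = 447495.00 × 5.8% = 25954.71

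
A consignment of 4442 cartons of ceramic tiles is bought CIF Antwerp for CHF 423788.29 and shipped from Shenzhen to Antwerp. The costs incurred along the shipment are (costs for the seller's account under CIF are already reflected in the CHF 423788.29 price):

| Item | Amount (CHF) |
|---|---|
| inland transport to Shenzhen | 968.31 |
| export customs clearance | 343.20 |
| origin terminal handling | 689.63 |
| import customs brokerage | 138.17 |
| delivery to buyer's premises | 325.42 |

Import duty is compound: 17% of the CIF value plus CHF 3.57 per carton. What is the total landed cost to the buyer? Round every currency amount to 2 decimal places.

CIF: the seller pays costs through ocean freight and marine insurance to the destination port.
Already in the invoice (seller's account under CIF): inland to port, export clearance, origin terminal — exclude.
The CIF price already equals the CIF value: 423788.29
Ad valorem component: 423788.29 × 17% = 72044.01
Specific component: 4442 × 3.57 = 15857.94
Import duty = 72044.01 + 15857.94 = 87901.95
Buyer bears: brokerage 138.17 + delivery 325.42 + duty 87901.95 = 88365.54
Landed cost = invoice 423788.29 + 88365.54 = 512153.83

Total landed cost: CHF 512153.83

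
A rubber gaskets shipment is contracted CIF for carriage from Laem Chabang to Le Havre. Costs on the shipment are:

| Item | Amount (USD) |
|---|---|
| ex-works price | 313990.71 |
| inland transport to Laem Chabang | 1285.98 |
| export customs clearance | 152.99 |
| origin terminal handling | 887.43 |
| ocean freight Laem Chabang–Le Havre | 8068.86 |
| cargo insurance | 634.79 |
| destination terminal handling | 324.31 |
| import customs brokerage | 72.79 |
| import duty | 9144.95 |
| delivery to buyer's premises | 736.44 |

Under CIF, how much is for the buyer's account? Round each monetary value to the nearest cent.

Buyer's account: USD 10278.49

CIF: the seller pays costs through ocean freight and marine insurance to the destination port.
Seller's account: goods 313990.71 + inland to port 1285.98 + export clearance 152.99 + origin terminal 887.43 + freight 8068.86 + insurance 634.79 = 325020.76
Buyer's account: destination terminal 324.31 + brokerage 72.79 + duty 9144.95 + delivery 736.44 = 10278.49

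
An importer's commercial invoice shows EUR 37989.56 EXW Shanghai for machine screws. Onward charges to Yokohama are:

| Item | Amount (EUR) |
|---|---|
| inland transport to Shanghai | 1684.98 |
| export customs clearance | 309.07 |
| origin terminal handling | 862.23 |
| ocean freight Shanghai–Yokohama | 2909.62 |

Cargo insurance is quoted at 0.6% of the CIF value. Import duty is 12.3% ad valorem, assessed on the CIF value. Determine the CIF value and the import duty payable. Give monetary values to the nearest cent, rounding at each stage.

CIF value: EUR 44019.58; import duty: EUR 5414.41

Let C be the CIF value. C = EXW price + pre-shipment costs + freight + 0.6% × C
C − 0.6% × C = 37989.56 + 1684.98 + 309.07 + 862.23 + 2909.62
0.994 × C = 43755.46
C = 43755.46 / 0.994 = 44019.58
Insurance premium = 0.6% × 44019.58 = 264.12
Import duty = 44019.58 × 12.3% = 5414.41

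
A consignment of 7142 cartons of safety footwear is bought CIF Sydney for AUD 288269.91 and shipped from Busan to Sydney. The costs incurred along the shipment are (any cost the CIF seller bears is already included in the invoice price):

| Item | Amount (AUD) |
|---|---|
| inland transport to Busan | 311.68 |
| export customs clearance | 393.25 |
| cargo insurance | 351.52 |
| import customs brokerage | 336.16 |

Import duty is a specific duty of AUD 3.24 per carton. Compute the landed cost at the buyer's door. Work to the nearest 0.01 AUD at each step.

Total landed cost: AUD 311746.15

CIF: the seller pays costs through ocean freight and marine insurance to the destination port.
Already in the invoice (seller's account under CIF): inland to port, export clearance, insurance — exclude.
The CIF price already equals the CIF value: 288269.91
Import duty = 7142 × 3.24 = 23140.08
Buyer bears: brokerage 336.16 + duty 23140.08 = 23476.24
Landed cost = invoice 288269.91 + 23476.24 = 311746.15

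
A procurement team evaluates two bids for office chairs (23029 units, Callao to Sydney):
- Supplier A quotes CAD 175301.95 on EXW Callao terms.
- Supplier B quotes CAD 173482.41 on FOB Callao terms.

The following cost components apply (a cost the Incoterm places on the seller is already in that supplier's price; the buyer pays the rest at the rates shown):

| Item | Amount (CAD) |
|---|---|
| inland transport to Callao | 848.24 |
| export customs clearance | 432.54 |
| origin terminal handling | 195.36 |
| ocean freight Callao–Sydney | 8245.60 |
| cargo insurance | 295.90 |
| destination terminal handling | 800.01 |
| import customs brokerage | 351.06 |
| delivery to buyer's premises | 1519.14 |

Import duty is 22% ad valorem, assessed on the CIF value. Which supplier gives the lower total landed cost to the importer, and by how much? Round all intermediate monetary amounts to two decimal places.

Supplier A (EXW):
CIF value = EXW price + inland to port + export clearance + origin terminal + freight + insurance = 175301.95 + 848.24 + 432.54 + 195.36 + 8245.60 + 295.90 = 185319.59
Import duty = 185319.59 × 22% = 40770.31
Buyer bears (A): 848.24 + 432.54 + 195.36 + 8245.60 + 295.90 + 800.01 + 351.06 + 1519.14 = 12687.85
Landed cost (A) = invoice 175301.95 + 12687.85 + duty 40770.31 = 228760.11
Supplier B (FOB):
CIF value = FOB price + freight + insurance = 173482.41 + 8245.60 + 295.90 = 182023.91
Import duty = 182023.91 × 22% = 40045.26
Buyer bears (B): 8245.60 + 295.90 + 800.01 + 351.06 + 1519.14 = 11211.71
Landed cost (B) = invoice 173482.41 + 11211.71 + duty 40045.26 = 224739.38
Difference = |228760.11 − 224739.38| = 4020.73

Supplier B is cheaper by CAD 4020.73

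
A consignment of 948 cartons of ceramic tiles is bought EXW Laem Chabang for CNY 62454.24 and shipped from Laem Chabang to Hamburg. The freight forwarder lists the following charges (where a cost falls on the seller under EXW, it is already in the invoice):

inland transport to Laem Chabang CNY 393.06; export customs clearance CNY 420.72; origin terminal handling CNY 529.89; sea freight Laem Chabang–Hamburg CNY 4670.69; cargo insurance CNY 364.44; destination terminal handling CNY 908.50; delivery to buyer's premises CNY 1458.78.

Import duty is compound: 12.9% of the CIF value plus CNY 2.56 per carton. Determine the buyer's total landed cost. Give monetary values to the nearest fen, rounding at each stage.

EXW: the seller makes goods available at their premises; the buyer bears all onward costs.
CIF value = EXW price + inland to port + export clearance + origin terminal + freight + insurance = 62454.24 + 393.06 + 420.72 + 529.89 + 4670.69 + 364.44 = 68833.04
Ad valorem component: 68833.04 × 12.9% = 8879.46
Specific component: 948 × 2.56 = 2426.88
Import duty = 8879.46 + 2426.88 = 11306.34
Buyer bears: inland to port 393.06 + export clearance 420.72 + origin terminal 529.89 + freight 4670.69 + insurance 364.44 + destination terminal 908.50 + delivery 1458.78 + duty 11306.34 = 20052.42
Landed cost = invoice 62454.24 + 20052.42 = 82506.66

Total landed cost: CNY 82506.66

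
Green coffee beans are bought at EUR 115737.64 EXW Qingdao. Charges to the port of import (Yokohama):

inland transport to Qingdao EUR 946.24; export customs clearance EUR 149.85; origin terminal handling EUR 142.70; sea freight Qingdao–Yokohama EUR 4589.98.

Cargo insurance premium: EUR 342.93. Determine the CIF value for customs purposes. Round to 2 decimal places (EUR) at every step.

CIF = EXW price + pre-shipment costs + freight + insurance
CIF = 115737.64 + 946.24 + 149.85 + 142.70 + 4589.98 + 342.93 = 121909.34

CIF value: EUR 121909.34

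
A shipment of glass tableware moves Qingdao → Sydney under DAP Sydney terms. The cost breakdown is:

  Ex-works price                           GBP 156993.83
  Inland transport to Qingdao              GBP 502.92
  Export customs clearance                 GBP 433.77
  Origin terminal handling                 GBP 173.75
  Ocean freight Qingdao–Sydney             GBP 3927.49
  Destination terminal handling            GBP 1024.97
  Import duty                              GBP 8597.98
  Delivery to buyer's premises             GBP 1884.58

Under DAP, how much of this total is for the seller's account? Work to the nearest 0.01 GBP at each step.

Seller's account: GBP 164941.31

DAP: the seller bears all costs to the named destination except import duty and clearance.
Seller's account: goods 156993.83 + inland to port 502.92 + export clearance 433.77 + origin terminal 173.75 + freight 3927.49 + destination terminal 1024.97 + delivery 1884.58 = 164941.31
Buyer's account: duty 8597.98 = 8597.98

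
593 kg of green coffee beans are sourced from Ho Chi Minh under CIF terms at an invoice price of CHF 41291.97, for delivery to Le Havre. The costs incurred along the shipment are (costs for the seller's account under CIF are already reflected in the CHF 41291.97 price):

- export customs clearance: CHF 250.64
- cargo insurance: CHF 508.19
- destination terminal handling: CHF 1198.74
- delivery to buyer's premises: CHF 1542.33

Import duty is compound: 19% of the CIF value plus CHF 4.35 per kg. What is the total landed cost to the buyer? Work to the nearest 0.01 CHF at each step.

Total landed cost: CHF 54458.06

CIF: the seller pays costs through ocean freight and marine insurance to the destination port.
Already in the invoice (seller's account under CIF): export clearance, insurance — exclude.
The CIF price already equals the CIF value: 41291.97
Ad valorem component: 41291.97 × 19% = 7845.47
Specific component: 593 × 4.35 = 2579.55
Import duty = 7845.47 + 2579.55 = 10425.02
Buyer bears: destination terminal 1198.74 + delivery 1542.33 + duty 10425.02 = 13166.09
Landed cost = invoice 41291.97 + 13166.09 = 54458.06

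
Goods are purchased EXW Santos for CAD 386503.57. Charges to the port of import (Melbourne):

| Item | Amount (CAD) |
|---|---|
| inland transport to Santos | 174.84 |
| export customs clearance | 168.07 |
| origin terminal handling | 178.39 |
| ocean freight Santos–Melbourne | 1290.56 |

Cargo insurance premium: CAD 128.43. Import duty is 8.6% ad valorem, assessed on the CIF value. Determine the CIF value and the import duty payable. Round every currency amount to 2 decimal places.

CIF = EXW price + pre-shipment costs + freight + insurance
CIF = 386503.57 + 174.84 + 168.07 + 178.39 + 1290.56 + 128.43 = 388443.86
Import duty = 388443.86 × 8.6% = 33406.17

CIF value: CAD 388443.86; import duty: CAD 33406.17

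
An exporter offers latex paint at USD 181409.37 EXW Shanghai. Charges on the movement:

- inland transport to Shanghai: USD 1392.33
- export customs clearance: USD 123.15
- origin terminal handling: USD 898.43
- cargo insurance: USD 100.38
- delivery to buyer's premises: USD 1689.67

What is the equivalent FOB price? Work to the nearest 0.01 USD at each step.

Not relevant to the conversion: delivery, insurance — on the buyer under both terms; not part of either seller's price.
From EXW to FOB, the seller additionally bears: inland to port, export clearance, origin terminal.
FOB price = 181409.37 + 1392.33 + 123.15 + 898.43 = 183823.28

FOB price: USD 183823.28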